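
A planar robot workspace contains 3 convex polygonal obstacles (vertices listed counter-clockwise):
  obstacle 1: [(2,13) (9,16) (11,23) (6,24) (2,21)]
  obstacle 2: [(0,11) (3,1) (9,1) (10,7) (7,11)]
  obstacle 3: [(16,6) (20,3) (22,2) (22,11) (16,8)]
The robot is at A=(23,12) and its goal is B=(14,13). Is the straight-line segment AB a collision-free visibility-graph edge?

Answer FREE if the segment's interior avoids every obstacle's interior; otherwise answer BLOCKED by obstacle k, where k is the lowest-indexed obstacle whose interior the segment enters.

FREE

Obstacle 1 [(2,13) (9,16) (11,23) (6,24) (2,21)]:
  edge (2,13)–(9,16): clear
  edge (9,16)–(11,23): clear
  edge (11,23)–(6,24): clear
  edge (6,24)–(2,21): clear
  edge (2,21)–(2,13): clear
  midpoint (37/2,25/2) outside
  → clear
Obstacle 2 [(0,11) (3,1) (9,1) (10,7) (7,11)]:
  edge (0,11)–(3,1): clear
  edge (3,1)–(9,1): clear
  edge (9,1)–(10,7): clear
  edge (10,7)–(7,11): clear
  edge (7,11)–(0,11): clear
  midpoint (37/2,25/2) outside
  → clear
Obstacle 3 [(16,6) (20,3) (22,2) (22,11) (16,8)]:
  edge (16,6)–(20,3): clear
  edge (20,3)–(22,2): clear
  edge (22,2)–(22,11): clear
  edge (22,11)–(16,8): clear
  edge (16,8)–(16,6): clear
  midpoint (37/2,25/2) outside
  → clear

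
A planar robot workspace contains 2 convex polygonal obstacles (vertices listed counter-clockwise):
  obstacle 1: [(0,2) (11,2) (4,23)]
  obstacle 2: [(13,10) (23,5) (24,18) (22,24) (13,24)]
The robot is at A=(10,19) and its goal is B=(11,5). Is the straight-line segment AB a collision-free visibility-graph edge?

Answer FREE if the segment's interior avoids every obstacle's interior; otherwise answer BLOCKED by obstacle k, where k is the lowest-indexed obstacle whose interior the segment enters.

FREE

Obstacle 1 [(0,2) (11,2) (4,23)]:
  edge (0,2)–(11,2): clear
  edge (11,2)–(4,23): clear
  edge (4,23)–(0,2): clear
  midpoint (21/2,12) outside
  → clear
Obstacle 2 [(13,10) (23,5) (24,18) (22,24) (13,24)]:
  edge (13,10)–(23,5): clear
  edge (23,5)–(24,18): clear
  edge (24,18)–(22,24): clear
  edge (22,24)–(13,24): clear
  edge (13,24)–(13,10): clear
  midpoint (21/2,12) outside
  → clear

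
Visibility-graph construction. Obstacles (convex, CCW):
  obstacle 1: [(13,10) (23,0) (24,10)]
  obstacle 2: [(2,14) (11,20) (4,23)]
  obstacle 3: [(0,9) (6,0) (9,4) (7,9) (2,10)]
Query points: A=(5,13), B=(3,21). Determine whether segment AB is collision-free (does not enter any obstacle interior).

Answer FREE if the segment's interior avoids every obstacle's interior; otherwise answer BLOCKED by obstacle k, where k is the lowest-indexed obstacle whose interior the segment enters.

BLOCKED by obstacle 2

Obstacle 1 [(13,10) (23,0) (24,10)]:
  edge (13,10)–(23,0): clear
  edge (23,0)–(24,10): clear
  edge (24,10)–(13,10): clear
  midpoint (4,17) outside
  → clear
Obstacle 2 [(2,14) (11,20) (4,23)]:
  edge (2,14)–(11,20): crosses AB
  edge (11,20)–(4,23): clear
  edge (4,23)–(2,14): crosses AB
  → BLOCKED
Obstacle 3 [(0,9) (6,0) (9,4) (7,9) (2,10)]:
  edge (0,9)–(6,0): clear
  edge (6,0)–(9,4): clear
  edge (9,4)–(7,9): clear
  edge (7,9)–(2,10): clear
  edge (2,10)–(0,9): clear
  midpoint (4,17) outside
  → clear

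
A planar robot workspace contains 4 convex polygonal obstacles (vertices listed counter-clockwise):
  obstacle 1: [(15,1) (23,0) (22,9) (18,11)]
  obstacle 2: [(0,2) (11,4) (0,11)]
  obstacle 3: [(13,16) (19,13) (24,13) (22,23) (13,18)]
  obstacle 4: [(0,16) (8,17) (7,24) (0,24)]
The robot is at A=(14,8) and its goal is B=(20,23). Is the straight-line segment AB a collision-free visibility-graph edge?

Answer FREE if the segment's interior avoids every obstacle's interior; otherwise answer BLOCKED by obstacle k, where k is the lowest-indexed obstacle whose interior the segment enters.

Obstacle 1 [(15,1) (23,0) (22,9) (18,11)]:
  edge (15,1)–(23,0): clear
  edge (23,0)–(22,9): clear
  edge (22,9)–(18,11): clear
  edge (18,11)–(15,1): clear
  midpoint (17,31/2) outside
  → clear
Obstacle 2 [(0,2) (11,4) (0,11)]:
  edge (0,2)–(11,4): clear
  edge (11,4)–(0,11): clear
  edge (0,11)–(0,2): clear
  midpoint (17,31/2) outside
  → clear
Obstacle 3 [(13,16) (19,13) (24,13) (22,23) (13,18)]:
  edge (13,16)–(19,13): crosses AB
  edge (19,13)–(24,13): clear
  edge (24,13)–(22,23): clear
  edge (22,23)–(13,18): crosses AB
  edge (13,18)–(13,16): clear
  → BLOCKED
Obstacle 4 [(0,16) (8,17) (7,24) (0,24)]:
  edge (0,16)–(8,17): clear
  edge (8,17)–(7,24): clear
  edge (7,24)–(0,24): clear
  edge (0,24)–(0,16): clear
  midpoint (17,31/2) outside
  → clear

BLOCKED by obstacle 3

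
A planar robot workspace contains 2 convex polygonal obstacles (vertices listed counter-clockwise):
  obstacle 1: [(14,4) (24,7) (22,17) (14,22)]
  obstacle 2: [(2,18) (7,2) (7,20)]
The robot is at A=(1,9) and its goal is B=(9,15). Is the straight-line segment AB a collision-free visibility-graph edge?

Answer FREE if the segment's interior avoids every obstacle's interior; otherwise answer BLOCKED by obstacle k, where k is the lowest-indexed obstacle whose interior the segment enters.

BLOCKED by obstacle 2

Obstacle 1 [(14,4) (24,7) (22,17) (14,22)]:
  edge (14,4)–(24,7): clear
  edge (24,7)–(22,17): clear
  edge (22,17)–(14,22): clear
  edge (14,22)–(14,4): clear
  midpoint (5,12) outside
  → clear
Obstacle 2 [(2,18) (7,2) (7,20)]:
  edge (2,18)–(7,2): crosses AB
  edge (7,2)–(7,20): crosses AB
  edge (7,20)–(2,18): clear
  → BLOCKED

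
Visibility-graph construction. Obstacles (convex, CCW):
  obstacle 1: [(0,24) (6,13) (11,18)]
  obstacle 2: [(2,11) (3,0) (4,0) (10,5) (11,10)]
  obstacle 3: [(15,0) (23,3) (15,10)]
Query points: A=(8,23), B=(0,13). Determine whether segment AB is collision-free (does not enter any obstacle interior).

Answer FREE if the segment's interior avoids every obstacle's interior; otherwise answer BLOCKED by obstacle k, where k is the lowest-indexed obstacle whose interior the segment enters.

BLOCKED by obstacle 1

Obstacle 1 [(0,24) (6,13) (11,18)]:
  edge (0,24)–(6,13): crosses AB
  edge (6,13)–(11,18): clear
  edge (11,18)–(0,24): crosses AB
  → BLOCKED
Obstacle 2 [(2,11) (3,0) (4,0) (10,5) (11,10)]:
  edge (2,11)–(3,0): clear
  edge (3,0)–(4,0): clear
  edge (4,0)–(10,5): clear
  edge (10,5)–(11,10): clear
  edge (11,10)–(2,11): clear
  midpoint (4,18) outside
  → clear
Obstacle 3 [(15,0) (23,3) (15,10)]:
  edge (15,0)–(23,3): clear
  edge (23,3)–(15,10): clear
  edge (15,10)–(15,0): clear
  midpoint (4,18) outside
  → clear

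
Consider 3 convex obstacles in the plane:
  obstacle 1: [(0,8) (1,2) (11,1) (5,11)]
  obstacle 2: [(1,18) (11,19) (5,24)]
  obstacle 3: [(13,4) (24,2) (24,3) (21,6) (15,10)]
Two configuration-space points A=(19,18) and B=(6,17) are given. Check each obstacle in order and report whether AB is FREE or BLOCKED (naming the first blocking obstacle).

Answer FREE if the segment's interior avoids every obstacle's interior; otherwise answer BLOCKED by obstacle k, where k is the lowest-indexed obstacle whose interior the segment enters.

Obstacle 1 [(0,8) (1,2) (11,1) (5,11)]:
  edge (0,8)–(1,2): clear
  edge (1,2)–(11,1): clear
  edge (11,1)–(5,11): clear
  edge (5,11)–(0,8): clear
  midpoint (25/2,35/2) outside
  → clear
Obstacle 2 [(1,18) (11,19) (5,24)]:
  edge (1,18)–(11,19): clear
  edge (11,19)–(5,24): clear
  edge (5,24)–(1,18): clear
  midpoint (25/2,35/2) outside
  → clear
Obstacle 3 [(13,4) (24,2) (24,3) (21,6) (15,10)]:
  edge (13,4)–(24,2): clear
  edge (24,2)–(24,3): clear
  edge (24,3)–(21,6): clear
  edge (21,6)–(15,10): clear
  edge (15,10)–(13,4): clear
  midpoint (25/2,35/2) outside
  → clear

FREE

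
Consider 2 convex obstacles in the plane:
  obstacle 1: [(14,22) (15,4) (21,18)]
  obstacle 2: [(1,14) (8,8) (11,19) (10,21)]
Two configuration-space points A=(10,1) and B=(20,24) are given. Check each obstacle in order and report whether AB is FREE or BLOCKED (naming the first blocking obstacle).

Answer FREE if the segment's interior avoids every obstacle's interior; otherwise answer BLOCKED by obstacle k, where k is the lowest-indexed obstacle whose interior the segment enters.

Obstacle 1 [(14,22) (15,4) (21,18)]:
  edge (14,22)–(15,4): crosses AB
  edge (15,4)–(21,18): clear
  edge (21,18)–(14,22): crosses AB
  → BLOCKED
Obstacle 2 [(1,14) (8,8) (11,19) (10,21)]:
  edge (1,14)–(8,8): clear
  edge (8,8)–(11,19): clear
  edge (11,19)–(10,21): clear
  edge (10,21)–(1,14): clear
  midpoint (15,25/2) outside
  → clear

BLOCKED by obstacle 1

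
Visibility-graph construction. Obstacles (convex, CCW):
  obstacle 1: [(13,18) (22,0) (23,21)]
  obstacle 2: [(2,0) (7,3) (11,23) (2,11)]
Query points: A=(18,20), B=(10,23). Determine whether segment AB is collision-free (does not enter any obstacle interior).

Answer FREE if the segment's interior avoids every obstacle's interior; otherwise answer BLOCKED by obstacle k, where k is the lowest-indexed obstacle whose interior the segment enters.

BLOCKED by obstacle 2

Obstacle 1 [(13,18) (22,0) (23,21)]:
  edge (13,18)–(22,0): clear
  edge (22,0)–(23,21): clear
  edge (23,21)–(13,18): clear
  midpoint (14,43/2) outside
  → clear
Obstacle 2 [(2,0) (7,3) (11,23) (2,11)]:
  edge (2,0)–(7,3): clear
  edge (7,3)–(11,23): crosses AB
  edge (11,23)–(2,11): crosses AB
  edge (2,11)–(2,0): clear
  → BLOCKED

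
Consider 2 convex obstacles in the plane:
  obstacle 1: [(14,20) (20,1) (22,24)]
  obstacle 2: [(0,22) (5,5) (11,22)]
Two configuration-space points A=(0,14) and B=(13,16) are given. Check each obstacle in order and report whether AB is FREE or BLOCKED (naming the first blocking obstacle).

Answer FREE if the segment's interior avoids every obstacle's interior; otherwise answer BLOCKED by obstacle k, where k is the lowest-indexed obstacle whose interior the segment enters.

Obstacle 1 [(14,20) (20,1) (22,24)]:
  edge (14,20)–(20,1): clear
  edge (20,1)–(22,24): clear
  edge (22,24)–(14,20): clear
  midpoint (13/2,15) outside
  → clear
Obstacle 2 [(0,22) (5,5) (11,22)]:
  edge (0,22)–(5,5): crosses AB
  edge (5,5)–(11,22): crosses AB
  edge (11,22)–(0,22): clear
  → BLOCKED

BLOCKED by obstacle 2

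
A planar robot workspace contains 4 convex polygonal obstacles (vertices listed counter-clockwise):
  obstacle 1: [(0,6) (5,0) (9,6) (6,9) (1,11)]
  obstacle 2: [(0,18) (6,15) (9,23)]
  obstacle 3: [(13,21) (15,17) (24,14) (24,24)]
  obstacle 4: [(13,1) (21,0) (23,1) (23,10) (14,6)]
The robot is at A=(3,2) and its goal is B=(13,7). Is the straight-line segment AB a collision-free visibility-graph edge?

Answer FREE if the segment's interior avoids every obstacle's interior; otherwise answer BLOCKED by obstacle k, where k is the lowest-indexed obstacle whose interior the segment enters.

BLOCKED by obstacle 1

Obstacle 1 [(0,6) (5,0) (9,6) (6,9) (1,11)]:
  edge (0,6)–(5,0): crosses AB
  edge (5,0)–(9,6): crosses AB
  edge (9,6)–(6,9): clear
  edge (6,9)–(1,11): clear
  edge (1,11)–(0,6): clear
  → BLOCKED
Obstacle 2 [(0,18) (6,15) (9,23)]:
  edge (0,18)–(6,15): clear
  edge (6,15)–(9,23): clear
  edge (9,23)–(0,18): clear
  midpoint (8,9/2) outside
  → clear
Obstacle 3 [(13,21) (15,17) (24,14) (24,24)]:
  edge (13,21)–(15,17): clear
  edge (15,17)–(24,14): clear
  edge (24,14)–(24,24): clear
  edge (24,24)–(13,21): clear
  midpoint (8,9/2) outside
  → clear
Obstacle 4 [(13,1) (21,0) (23,1) (23,10) (14,6)]:
  edge (13,1)–(21,0): clear
  edge (21,0)–(23,1): clear
  edge (23,1)–(23,10): clear
  edge (23,10)–(14,6): clear
  edge (14,6)–(13,1): clear
  midpoint (8,9/2) outside
  → clear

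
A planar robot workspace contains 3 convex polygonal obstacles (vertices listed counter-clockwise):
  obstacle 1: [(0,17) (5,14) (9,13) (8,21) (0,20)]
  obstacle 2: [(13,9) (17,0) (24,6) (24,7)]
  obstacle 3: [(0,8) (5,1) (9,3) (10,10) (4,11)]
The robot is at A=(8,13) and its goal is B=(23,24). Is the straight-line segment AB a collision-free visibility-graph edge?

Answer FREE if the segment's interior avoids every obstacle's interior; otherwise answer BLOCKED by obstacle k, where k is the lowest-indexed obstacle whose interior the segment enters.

Obstacle 1 [(0,17) (5,14) (9,13) (8,21) (0,20)]:
  edge (0,17)–(5,14): clear
  edge (5,14)–(9,13): crosses AB
  edge (9,13)–(8,21): crosses AB
  edge (8,21)–(0,20): clear
  edge (0,20)–(0,17): clear
  → BLOCKED
Obstacle 2 [(13,9) (17,0) (24,6) (24,7)]:
  edge (13,9)–(17,0): clear
  edge (17,0)–(24,6): clear
  edge (24,6)–(24,7): clear
  edge (24,7)–(13,9): clear
  midpoint (31/2,37/2) outside
  → clear
Obstacle 3 [(0,8) (5,1) (9,3) (10,10) (4,11)]:
  edge (0,8)–(5,1): clear
  edge (5,1)–(9,3): clear
  edge (9,3)–(10,10): clear
  edge (10,10)–(4,11): clear
  edge (4,11)–(0,8): clear
  midpoint (31/2,37/2) outside
  → clear

BLOCKED by obstacle 1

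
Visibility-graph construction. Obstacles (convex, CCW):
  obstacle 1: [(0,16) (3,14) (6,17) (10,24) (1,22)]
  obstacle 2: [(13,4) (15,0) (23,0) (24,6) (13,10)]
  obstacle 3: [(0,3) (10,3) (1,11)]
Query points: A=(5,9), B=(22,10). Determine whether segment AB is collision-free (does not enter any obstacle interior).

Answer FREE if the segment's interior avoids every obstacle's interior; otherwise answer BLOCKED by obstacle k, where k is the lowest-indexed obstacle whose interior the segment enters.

BLOCKED by obstacle 2

Obstacle 1 [(0,16) (3,14) (6,17) (10,24) (1,22)]:
  edge (0,16)–(3,14): clear
  edge (3,14)–(6,17): clear
  edge (6,17)–(10,24): clear
  edge (10,24)–(1,22): clear
  edge (1,22)–(0,16): clear
  midpoint (27/2,19/2) outside
  → clear
Obstacle 2 [(13,4) (15,0) (23,0) (24,6) (13,10)]:
  edge (13,4)–(15,0): clear
  edge (15,0)–(23,0): clear
  edge (23,0)–(24,6): clear
  edge (24,6)–(13,10): crosses AB
  edge (13,10)–(13,4): crosses AB
  → BLOCKED
Obstacle 3 [(0,3) (10,3) (1,11)]:
  edge (0,3)–(10,3): clear
  edge (10,3)–(1,11): clear
  edge (1,11)–(0,3): clear
  midpoint (27/2,19/2) outside
  → clear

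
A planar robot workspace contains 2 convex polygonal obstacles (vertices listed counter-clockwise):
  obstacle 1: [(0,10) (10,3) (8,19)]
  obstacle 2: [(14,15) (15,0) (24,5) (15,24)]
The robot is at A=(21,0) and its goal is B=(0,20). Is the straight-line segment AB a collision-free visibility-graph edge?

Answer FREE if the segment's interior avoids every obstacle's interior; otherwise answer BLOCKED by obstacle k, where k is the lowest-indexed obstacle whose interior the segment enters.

BLOCKED by obstacle 1

Obstacle 1 [(0,10) (10,3) (8,19)]:
  edge (0,10)–(10,3): clear
  edge (10,3)–(8,19): crosses AB
  edge (8,19)–(0,10): crosses AB
  → BLOCKED
Obstacle 2 [(14,15) (15,0) (24,5) (15,24)]:
  edge (14,15)–(15,0): crosses AB
  edge (15,0)–(24,5): crosses AB
  edge (24,5)–(15,24): clear
  edge (15,24)–(14,15): clear
  → BLOCKED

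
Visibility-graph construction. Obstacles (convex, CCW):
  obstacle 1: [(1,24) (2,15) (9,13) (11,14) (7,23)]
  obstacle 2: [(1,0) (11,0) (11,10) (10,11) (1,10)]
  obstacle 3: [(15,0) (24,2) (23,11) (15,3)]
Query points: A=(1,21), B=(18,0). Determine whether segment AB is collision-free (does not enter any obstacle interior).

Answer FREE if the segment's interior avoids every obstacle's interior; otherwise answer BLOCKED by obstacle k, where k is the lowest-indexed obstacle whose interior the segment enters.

BLOCKED by obstacle 1

Obstacle 1 [(1,24) (2,15) (9,13) (11,14) (7,23)]:
  edge (1,24)–(2,15): crosses AB
  edge (2,15)–(9,13): crosses AB
  edge (9,13)–(11,14): clear
  edge (11,14)–(7,23): clear
  edge (7,23)–(1,24): clear
  → BLOCKED
Obstacle 2 [(1,0) (11,0) (11,10) (10,11) (1,10)]:
  edge (1,0)–(11,0): clear
  edge (11,0)–(11,10): crosses AB
  edge (11,10)–(10,11): clear
  edge (10,11)–(1,10): crosses AB
  edge (1,10)–(1,0): clear
  → BLOCKED
Obstacle 3 [(15,0) (24,2) (23,11) (15,3)]:
  edge (15,0)–(24,2): crosses AB
  edge (24,2)–(23,11): clear
  edge (23,11)–(15,3): crosses AB
  edge (15,3)–(15,0): clear
  → BLOCKED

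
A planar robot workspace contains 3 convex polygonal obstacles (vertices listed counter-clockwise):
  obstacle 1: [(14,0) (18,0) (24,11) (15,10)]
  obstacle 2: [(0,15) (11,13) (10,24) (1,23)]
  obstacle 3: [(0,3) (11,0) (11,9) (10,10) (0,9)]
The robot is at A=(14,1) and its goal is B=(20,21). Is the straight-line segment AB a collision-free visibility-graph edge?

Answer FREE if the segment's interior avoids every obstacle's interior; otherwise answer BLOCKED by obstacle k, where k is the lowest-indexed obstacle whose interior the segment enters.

Obstacle 1 [(14,0) (18,0) (24,11) (15,10)]:
  edge (14,0)–(18,0): clear
  edge (18,0)–(24,11): clear
  edge (24,11)–(15,10): crosses AB
  edge (15,10)–(14,0): crosses AB
  → BLOCKED
Obstacle 2 [(0,15) (11,13) (10,24) (1,23)]:
  edge (0,15)–(11,13): clear
  edge (11,13)–(10,24): clear
  edge (10,24)–(1,23): clear
  edge (1,23)–(0,15): clear
  midpoint (17,11) outside
  → clear
Obstacle 3 [(0,3) (11,0) (11,9) (10,10) (0,9)]:
  edge (0,3)–(11,0): clear
  edge (11,0)–(11,9): clear
  edge (11,9)–(10,10): clear
  edge (10,10)–(0,9): clear
  edge (0,9)–(0,3): clear
  midpoint (17,11) outside
  → clear

BLOCKED by obstacle 1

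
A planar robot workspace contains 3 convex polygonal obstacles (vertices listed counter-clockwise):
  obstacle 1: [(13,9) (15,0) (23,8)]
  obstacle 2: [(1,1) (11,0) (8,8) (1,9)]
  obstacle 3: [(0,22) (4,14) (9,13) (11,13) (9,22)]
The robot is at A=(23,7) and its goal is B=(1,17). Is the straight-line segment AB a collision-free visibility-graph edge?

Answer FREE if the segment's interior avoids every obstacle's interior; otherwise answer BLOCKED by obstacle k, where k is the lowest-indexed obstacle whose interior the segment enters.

BLOCKED by obstacle 1

Obstacle 1 [(13,9) (15,0) (23,8)]:
  edge (13,9)–(15,0): clear
  edge (15,0)–(23,8): crosses AB
  edge (23,8)–(13,9): crosses AB
  → BLOCKED
Obstacle 2 [(1,1) (11,0) (8,8) (1,9)]:
  edge (1,1)–(11,0): clear
  edge (11,0)–(8,8): clear
  edge (8,8)–(1,9): clear
  edge (1,9)–(1,1): clear
  midpoint (12,12) outside
  → clear
Obstacle 3 [(0,22) (4,14) (9,13) (11,13) (9,22)]:
  edge (0,22)–(4,14): crosses AB
  edge (4,14)–(9,13): clear
  edge (9,13)–(11,13): crosses AB
  edge (11,13)–(9,22): clear
  edge (9,22)–(0,22): clear
  → BLOCKED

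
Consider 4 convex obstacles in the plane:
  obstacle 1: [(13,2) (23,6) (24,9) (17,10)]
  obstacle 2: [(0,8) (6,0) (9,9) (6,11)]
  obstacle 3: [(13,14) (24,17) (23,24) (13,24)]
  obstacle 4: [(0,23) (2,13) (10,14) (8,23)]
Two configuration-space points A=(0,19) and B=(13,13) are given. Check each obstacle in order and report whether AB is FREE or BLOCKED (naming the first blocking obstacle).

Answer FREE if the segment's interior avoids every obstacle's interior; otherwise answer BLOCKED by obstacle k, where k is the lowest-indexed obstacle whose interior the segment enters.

BLOCKED by obstacle 4

Obstacle 1 [(13,2) (23,6) (24,9) (17,10)]:
  edge (13,2)–(23,6): clear
  edge (23,6)–(24,9): clear
  edge (24,9)–(17,10): clear
  edge (17,10)–(13,2): clear
  midpoint (13/2,16) outside
  → clear
Obstacle 2 [(0,8) (6,0) (9,9) (6,11)]:
  edge (0,8)–(6,0): clear
  edge (6,0)–(9,9): clear
  edge (9,9)–(6,11): clear
  edge (6,11)–(0,8): clear
  midpoint (13/2,16) outside
  → clear
Obstacle 3 [(13,14) (24,17) (23,24) (13,24)]:
  edge (13,14)–(24,17): clear
  edge (24,17)–(23,24): clear
  edge (23,24)–(13,24): clear
  edge (13,24)–(13,14): clear
  midpoint (13/2,16) outside
  → clear
Obstacle 4 [(0,23) (2,13) (10,14) (8,23)]:
  edge (0,23)–(2,13): crosses AB
  edge (2,13)–(10,14): clear
  edge (10,14)–(8,23): crosses AB
  edge (8,23)–(0,23): clear
  → BLOCKED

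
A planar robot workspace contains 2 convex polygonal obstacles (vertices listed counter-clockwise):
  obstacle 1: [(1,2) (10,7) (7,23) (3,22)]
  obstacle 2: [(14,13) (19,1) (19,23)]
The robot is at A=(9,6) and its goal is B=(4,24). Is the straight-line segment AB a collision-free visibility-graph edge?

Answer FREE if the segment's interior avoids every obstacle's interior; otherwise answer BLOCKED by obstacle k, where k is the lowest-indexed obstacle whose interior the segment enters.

Obstacle 1 [(1,2) (10,7) (7,23) (3,22)]:
  edge (1,2)–(10,7): crosses AB
  edge (10,7)–(7,23): clear
  edge (7,23)–(3,22): crosses AB
  edge (3,22)–(1,2): clear
  → BLOCKED
Obstacle 2 [(14,13) (19,1) (19,23)]:
  edge (14,13)–(19,1): clear
  edge (19,1)–(19,23): clear
  edge (19,23)–(14,13): clear
  midpoint (13/2,15) outside
  → clear

BLOCKED by obstacle 1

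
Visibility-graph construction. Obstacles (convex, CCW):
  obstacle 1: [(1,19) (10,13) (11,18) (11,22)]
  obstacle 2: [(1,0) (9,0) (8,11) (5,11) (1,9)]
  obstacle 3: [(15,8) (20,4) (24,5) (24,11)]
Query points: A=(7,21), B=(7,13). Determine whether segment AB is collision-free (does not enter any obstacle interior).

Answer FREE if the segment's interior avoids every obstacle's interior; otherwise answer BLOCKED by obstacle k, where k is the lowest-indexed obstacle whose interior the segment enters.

BLOCKED by obstacle 1

Obstacle 1 [(1,19) (10,13) (11,18) (11,22)]:
  edge (1,19)–(10,13): crosses AB
  edge (10,13)–(11,18): clear
  edge (11,18)–(11,22): clear
  edge (11,22)–(1,19): crosses AB
  → BLOCKED
Obstacle 2 [(1,0) (9,0) (8,11) (5,11) (1,9)]:
  edge (1,0)–(9,0): clear
  edge (9,0)–(8,11): clear
  edge (8,11)–(5,11): clear
  edge (5,11)–(1,9): clear
  edge (1,9)–(1,0): clear
  midpoint (7,17) outside
  → clear
Obstacle 3 [(15,8) (20,4) (24,5) (24,11)]:
  edge (15,8)–(20,4): clear
  edge (20,4)–(24,5): clear
  edge (24,5)–(24,11): clear
  edge (24,11)–(15,8): clear
  midpoint (7,17) outside
  → clear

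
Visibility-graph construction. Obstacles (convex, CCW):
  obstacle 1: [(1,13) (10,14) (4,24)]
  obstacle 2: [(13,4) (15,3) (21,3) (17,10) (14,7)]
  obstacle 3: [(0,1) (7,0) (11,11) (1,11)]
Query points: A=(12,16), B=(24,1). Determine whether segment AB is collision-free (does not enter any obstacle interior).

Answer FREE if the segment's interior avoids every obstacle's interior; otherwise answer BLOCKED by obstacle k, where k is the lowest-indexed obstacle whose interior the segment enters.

Obstacle 1 [(1,13) (10,14) (4,24)]:
  edge (1,13)–(10,14): clear
  edge (10,14)–(4,24): clear
  edge (4,24)–(1,13): clear
  midpoint (18,17/2) outside
  → clear
Obstacle 2 [(13,4) (15,3) (21,3) (17,10) (14,7)]:
  edge (13,4)–(15,3): clear
  edge (15,3)–(21,3): clear
  edge (21,3)–(17,10): crosses AB
  edge (17,10)–(14,7): crosses AB
  edge (14,7)–(13,4): clear
  → BLOCKED
Obstacle 3 [(0,1) (7,0) (11,11) (1,11)]:
  edge (0,1)–(7,0): clear
  edge (7,0)–(11,11): clear
  edge (11,11)–(1,11): clear
  edge (1,11)–(0,1): clear
  midpoint (18,17/2) outside
  → clear

BLOCKED by obstacle 2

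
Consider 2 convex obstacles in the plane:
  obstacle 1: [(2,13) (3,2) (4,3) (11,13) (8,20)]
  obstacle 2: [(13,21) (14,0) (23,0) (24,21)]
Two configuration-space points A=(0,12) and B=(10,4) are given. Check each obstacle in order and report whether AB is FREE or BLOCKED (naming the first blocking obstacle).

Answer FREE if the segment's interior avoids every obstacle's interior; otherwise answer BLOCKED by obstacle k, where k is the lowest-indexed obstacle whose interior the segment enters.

Obstacle 1 [(2,13) (3,2) (4,3) (11,13) (8,20)]:
  edge (2,13)–(3,2): crosses AB
  edge (3,2)–(4,3): clear
  edge (4,3)–(11,13): crosses AB
  edge (11,13)–(8,20): clear
  edge (8,20)–(2,13): clear
  → BLOCKED
Obstacle 2 [(13,21) (14,0) (23,0) (24,21)]:
  edge (13,21)–(14,0): clear
  edge (14,0)–(23,0): clear
  edge (23,0)–(24,21): clear
  edge (24,21)–(13,21): clear
  midpoint (5,8) outside
  → clear

BLOCKED by obstacle 1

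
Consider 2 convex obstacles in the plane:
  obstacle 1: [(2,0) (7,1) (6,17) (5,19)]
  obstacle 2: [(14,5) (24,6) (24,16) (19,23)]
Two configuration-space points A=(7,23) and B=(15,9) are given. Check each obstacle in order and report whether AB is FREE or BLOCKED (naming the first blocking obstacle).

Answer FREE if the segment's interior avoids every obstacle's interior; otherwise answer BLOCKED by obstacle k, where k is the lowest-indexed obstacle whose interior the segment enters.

FREE

Obstacle 1 [(2,0) (7,1) (6,17) (5,19)]:
  edge (2,0)–(7,1): clear
  edge (7,1)–(6,17): clear
  edge (6,17)–(5,19): clear
  edge (5,19)–(2,0): clear
  midpoint (11,16) outside
  → clear
Obstacle 2 [(14,5) (24,6) (24,16) (19,23)]:
  edge (14,5)–(24,6): clear
  edge (24,6)–(24,16): clear
  edge (24,16)–(19,23): clear
  edge (19,23)–(14,5): clear
  midpoint (11,16) outside
  → clear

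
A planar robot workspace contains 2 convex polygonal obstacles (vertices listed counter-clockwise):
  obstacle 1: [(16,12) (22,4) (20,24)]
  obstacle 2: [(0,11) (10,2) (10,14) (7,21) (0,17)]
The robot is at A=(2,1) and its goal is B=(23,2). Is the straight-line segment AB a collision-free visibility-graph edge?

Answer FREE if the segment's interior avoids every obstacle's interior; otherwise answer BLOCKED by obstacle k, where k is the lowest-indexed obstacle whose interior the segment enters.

Obstacle 1 [(16,12) (22,4) (20,24)]:
  edge (16,12)–(22,4): clear
  edge (22,4)–(20,24): clear
  edge (20,24)–(16,12): clear
  midpoint (25/2,3/2) outside
  → clear
Obstacle 2 [(0,11) (10,2) (10,14) (7,21) (0,17)]:
  edge (0,11)–(10,2): clear
  edge (10,2)–(10,14): clear
  edge (10,14)–(7,21): clear
  edge (7,21)–(0,17): clear
  edge (0,17)–(0,11): clear
  midpoint (25/2,3/2) outside
  → clear

FREE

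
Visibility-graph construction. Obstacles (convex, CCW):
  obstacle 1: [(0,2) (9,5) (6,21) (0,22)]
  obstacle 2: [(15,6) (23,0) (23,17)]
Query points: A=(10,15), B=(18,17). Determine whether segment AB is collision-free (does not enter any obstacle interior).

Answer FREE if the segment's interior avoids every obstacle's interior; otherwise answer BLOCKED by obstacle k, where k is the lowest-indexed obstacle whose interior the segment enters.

Obstacle 1 [(0,2) (9,5) (6,21) (0,22)]:
  edge (0,2)–(9,5): clear
  edge (9,5)–(6,21): clear
  edge (6,21)–(0,22): clear
  edge (0,22)–(0,2): clear
  midpoint (14,16) outside
  → clear
Obstacle 2 [(15,6) (23,0) (23,17)]:
  edge (15,6)–(23,0): clear
  edge (23,0)–(23,17): clear
  edge (23,17)–(15,6): clear
  midpoint (14,16) outside
  → clear

FREE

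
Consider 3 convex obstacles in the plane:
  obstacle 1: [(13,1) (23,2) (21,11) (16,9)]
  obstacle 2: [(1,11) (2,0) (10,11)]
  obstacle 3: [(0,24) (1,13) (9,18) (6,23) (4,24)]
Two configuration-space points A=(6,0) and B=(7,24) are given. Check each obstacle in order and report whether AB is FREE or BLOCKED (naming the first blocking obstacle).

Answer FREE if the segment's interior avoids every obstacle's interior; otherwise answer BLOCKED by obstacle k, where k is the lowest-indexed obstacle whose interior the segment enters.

Obstacle 1 [(13,1) (23,2) (21,11) (16,9)]:
  edge (13,1)–(23,2): clear
  edge (23,2)–(21,11): clear
  edge (21,11)–(16,9): clear
  edge (16,9)–(13,1): clear
  midpoint (13/2,12) outside
  → clear
Obstacle 2 [(1,11) (2,0) (10,11)]:
  edge (1,11)–(2,0): clear
  edge (2,0)–(10,11): crosses AB
  edge (10,11)–(1,11): crosses AB
  → BLOCKED
Obstacle 3 [(0,24) (1,13) (9,18) (6,23) (4,24)]:
  edge (0,24)–(1,13): clear
  edge (1,13)–(9,18): crosses AB
  edge (9,18)–(6,23): crosses AB
  edge (6,23)–(4,24): clear
  edge (4,24)–(0,24): clear
  → BLOCKED

BLOCKED by obstacle 2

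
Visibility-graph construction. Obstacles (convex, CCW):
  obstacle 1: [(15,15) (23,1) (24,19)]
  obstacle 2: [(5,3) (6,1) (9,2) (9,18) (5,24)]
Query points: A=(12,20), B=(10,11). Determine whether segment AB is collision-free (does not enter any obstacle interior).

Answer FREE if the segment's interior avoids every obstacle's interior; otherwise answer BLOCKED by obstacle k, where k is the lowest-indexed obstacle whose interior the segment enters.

Obstacle 1 [(15,15) (23,1) (24,19)]:
  edge (15,15)–(23,1): clear
  edge (23,1)–(24,19): clear
  edge (24,19)–(15,15): clear
  midpoint (11,31/2) outside
  → clear
Obstacle 2 [(5,3) (6,1) (9,2) (9,18) (5,24)]:
  edge (5,3)–(6,1): clear
  edge (6,1)–(9,2): clear
  edge (9,2)–(9,18): clear
  edge (9,18)–(5,24): clear
  edge (5,24)–(5,3): clear
  midpoint (11,31/2) outside
  → clear

FREE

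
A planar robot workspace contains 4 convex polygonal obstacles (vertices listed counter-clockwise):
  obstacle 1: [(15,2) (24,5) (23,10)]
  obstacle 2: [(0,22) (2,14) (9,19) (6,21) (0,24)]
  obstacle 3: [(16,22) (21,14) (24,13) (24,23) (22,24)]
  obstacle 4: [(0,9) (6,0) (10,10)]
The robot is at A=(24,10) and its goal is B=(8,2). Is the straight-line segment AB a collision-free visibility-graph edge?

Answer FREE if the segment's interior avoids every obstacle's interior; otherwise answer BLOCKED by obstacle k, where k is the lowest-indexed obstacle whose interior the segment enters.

Obstacle 1 [(15,2) (24,5) (23,10)]:
  edge (15,2)–(24,5): clear
  edge (24,5)–(23,10): crosses AB
  edge (23,10)–(15,2): crosses AB
  → BLOCKED
Obstacle 2 [(0,22) (2,14) (9,19) (6,21) (0,24)]:
  edge (0,22)–(2,14): clear
  edge (2,14)–(9,19): clear
  edge (9,19)–(6,21): clear
  edge (6,21)–(0,24): clear
  edge (0,24)–(0,22): clear
  midpoint (16,6) outside
  → clear
Obstacle 3 [(16,22) (21,14) (24,13) (24,23) (22,24)]:
  edge (16,22)–(21,14): clear
  edge (21,14)–(24,13): clear
  edge (24,13)–(24,23): clear
  edge (24,23)–(22,24): clear
  edge (22,24)–(16,22): clear
  midpoint (16,6) outside
  → clear
Obstacle 4 [(0,9) (6,0) (10,10)]:
  edge (0,9)–(6,0): clear
  edge (6,0)–(10,10): clear
  edge (10,10)–(0,9): clear
  midpoint (16,6) outside
  → clear

BLOCKED by obstacle 1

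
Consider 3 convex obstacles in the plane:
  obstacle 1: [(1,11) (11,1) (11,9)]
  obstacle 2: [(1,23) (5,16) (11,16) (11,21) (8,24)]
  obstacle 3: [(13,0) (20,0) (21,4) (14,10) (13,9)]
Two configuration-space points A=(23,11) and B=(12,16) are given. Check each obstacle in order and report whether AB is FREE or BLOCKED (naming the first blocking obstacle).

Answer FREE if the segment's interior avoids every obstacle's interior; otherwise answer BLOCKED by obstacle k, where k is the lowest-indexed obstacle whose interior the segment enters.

Obstacle 1 [(1,11) (11,1) (11,9)]:
  edge (1,11)–(11,1): clear
  edge (11,1)–(11,9): clear
  edge (11,9)–(1,11): clear
  midpoint (35/2,27/2) outside
  → clear
Obstacle 2 [(1,23) (5,16) (11,16) (11,21) (8,24)]:
  edge (1,23)–(5,16): clear
  edge (5,16)–(11,16): clear
  edge (11,16)–(11,21): clear
  edge (11,21)–(8,24): clear
  edge (8,24)–(1,23): clear
  midpoint (35/2,27/2) outside
  → clear
Obstacle 3 [(13,0) (20,0) (21,4) (14,10) (13,9)]:
  edge (13,0)–(20,0): clear
  edge (20,0)–(21,4): clear
  edge (21,4)–(14,10): clear
  edge (14,10)–(13,9): clear
  edge (13,9)–(13,0): clear
  midpoint (35/2,27/2) outside
  → clear

FREE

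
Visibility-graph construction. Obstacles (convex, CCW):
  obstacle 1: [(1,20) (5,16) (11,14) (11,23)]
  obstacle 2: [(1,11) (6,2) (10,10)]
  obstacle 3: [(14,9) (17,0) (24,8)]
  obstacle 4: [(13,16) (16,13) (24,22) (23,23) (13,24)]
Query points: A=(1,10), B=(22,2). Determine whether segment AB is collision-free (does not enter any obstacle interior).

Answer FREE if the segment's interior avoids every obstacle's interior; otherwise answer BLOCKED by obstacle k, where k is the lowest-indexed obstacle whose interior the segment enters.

Obstacle 1 [(1,20) (5,16) (11,14) (11,23)]:
  edge (1,20)–(5,16): clear
  edge (5,16)–(11,14): clear
  edge (11,14)–(11,23): clear
  edge (11,23)–(1,20): clear
  midpoint (23/2,6) outside
  → clear
Obstacle 2 [(1,11) (6,2) (10,10)]:
  edge (1,11)–(6,2): crosses AB
  edge (6,2)–(10,10): crosses AB
  edge (10,10)–(1,11): clear
  → BLOCKED
Obstacle 3 [(14,9) (17,0) (24,8)]:
  edge (14,9)–(17,0): crosses AB
  edge (17,0)–(24,8): crosses AB
  edge (24,8)–(14,9): clear
  → BLOCKED
Obstacle 4 [(13,16) (16,13) (24,22) (23,23) (13,24)]:
  edge (13,16)–(16,13): clear
  edge (16,13)–(24,22): clear
  edge (24,22)–(23,23): clear
  edge (23,23)–(13,24): clear
  edge (13,24)–(13,16): clear
  midpoint (23/2,6) outside
  → clear

BLOCKED by obstacle 2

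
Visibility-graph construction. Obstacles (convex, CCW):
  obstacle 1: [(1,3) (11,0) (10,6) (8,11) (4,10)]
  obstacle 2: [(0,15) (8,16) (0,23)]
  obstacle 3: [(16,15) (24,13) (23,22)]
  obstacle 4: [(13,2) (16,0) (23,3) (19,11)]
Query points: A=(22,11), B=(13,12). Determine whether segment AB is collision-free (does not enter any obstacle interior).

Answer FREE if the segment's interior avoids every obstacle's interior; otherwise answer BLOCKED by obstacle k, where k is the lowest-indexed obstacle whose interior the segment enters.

FREE

Obstacle 1 [(1,3) (11,0) (10,6) (8,11) (4,10)]:
  edge (1,3)–(11,0): clear
  edge (11,0)–(10,6): clear
  edge (10,6)–(8,11): clear
  edge (8,11)–(4,10): clear
  edge (4,10)–(1,3): clear
  midpoint (35/2,23/2) outside
  → clear
Obstacle 2 [(0,15) (8,16) (0,23)]:
  edge (0,15)–(8,16): clear
  edge (8,16)–(0,23): clear
  edge (0,23)–(0,15): clear
  midpoint (35/2,23/2) outside
  → clear
Obstacle 3 [(16,15) (24,13) (23,22)]:
  edge (16,15)–(24,13): clear
  edge (24,13)–(23,22): clear
  edge (23,22)–(16,15): clear
  midpoint (35/2,23/2) outside
  → clear
Obstacle 4 [(13,2) (16,0) (23,3) (19,11)]:
  edge (13,2)–(16,0): clear
  edge (16,0)–(23,3): clear
  edge (23,3)–(19,11): clear
  edge (19,11)–(13,2): clear
  midpoint (35/2,23/2) outside
  → clear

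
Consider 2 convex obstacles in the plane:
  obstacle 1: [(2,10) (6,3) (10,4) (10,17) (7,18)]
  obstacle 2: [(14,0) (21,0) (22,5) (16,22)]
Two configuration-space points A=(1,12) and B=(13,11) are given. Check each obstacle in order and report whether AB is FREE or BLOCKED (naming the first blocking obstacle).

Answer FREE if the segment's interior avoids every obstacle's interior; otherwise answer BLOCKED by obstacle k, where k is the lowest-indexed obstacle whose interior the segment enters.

Obstacle 1 [(2,10) (6,3) (10,4) (10,17) (7,18)]:
  edge (2,10)–(6,3): clear
  edge (6,3)–(10,4): clear
  edge (10,4)–(10,17): crosses AB
  edge (10,17)–(7,18): clear
  edge (7,18)–(2,10): crosses AB
  → BLOCKED
Obstacle 2 [(14,0) (21,0) (22,5) (16,22)]:
  edge (14,0)–(21,0): clear
  edge (21,0)–(22,5): clear
  edge (22,5)–(16,22): clear
  edge (16,22)–(14,0): clear
  midpoint (7,23/2) outside
  → clear

BLOCKED by obstacle 1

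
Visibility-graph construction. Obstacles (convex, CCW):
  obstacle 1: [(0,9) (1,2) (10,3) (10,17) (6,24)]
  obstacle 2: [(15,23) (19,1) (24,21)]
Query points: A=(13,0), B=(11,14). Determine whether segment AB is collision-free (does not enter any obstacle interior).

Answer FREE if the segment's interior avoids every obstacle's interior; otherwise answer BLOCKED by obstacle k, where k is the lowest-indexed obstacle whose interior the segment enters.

Obstacle 1 [(0,9) (1,2) (10,3) (10,17) (6,24)]:
  edge (0,9)–(1,2): clear
  edge (1,2)–(10,3): clear
  edge (10,3)–(10,17): clear
  edge (10,17)–(6,24): clear
  edge (6,24)–(0,9): clear
  midpoint (12,7) outside
  → clear
Obstacle 2 [(15,23) (19,1) (24,21)]:
  edge (15,23)–(19,1): clear
  edge (19,1)–(24,21): clear
  edge (24,21)–(15,23): clear
  midpoint (12,7) outside
  → clear

FREE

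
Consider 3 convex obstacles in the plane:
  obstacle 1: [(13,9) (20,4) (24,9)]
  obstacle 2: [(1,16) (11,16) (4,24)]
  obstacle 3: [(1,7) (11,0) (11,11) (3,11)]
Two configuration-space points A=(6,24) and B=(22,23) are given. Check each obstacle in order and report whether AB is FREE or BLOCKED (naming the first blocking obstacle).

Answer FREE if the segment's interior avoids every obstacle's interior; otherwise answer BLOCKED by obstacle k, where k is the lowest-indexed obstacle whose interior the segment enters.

FREE

Obstacle 1 [(13,9) (20,4) (24,9)]:
  edge (13,9)–(20,4): clear
  edge (20,4)–(24,9): clear
  edge (24,9)–(13,9): clear
  midpoint (14,47/2) outside
  → clear
Obstacle 2 [(1,16) (11,16) (4,24)]:
  edge (1,16)–(11,16): clear
  edge (11,16)–(4,24): clear
  edge (4,24)–(1,16): clear
  midpoint (14,47/2) outside
  → clear
Obstacle 3 [(1,7) (11,0) (11,11) (3,11)]:
  edge (1,7)–(11,0): clear
  edge (11,0)–(11,11): clear
  edge (11,11)–(3,11): clear
  edge (3,11)–(1,7): clear
  midpoint (14,47/2) outside
  → clear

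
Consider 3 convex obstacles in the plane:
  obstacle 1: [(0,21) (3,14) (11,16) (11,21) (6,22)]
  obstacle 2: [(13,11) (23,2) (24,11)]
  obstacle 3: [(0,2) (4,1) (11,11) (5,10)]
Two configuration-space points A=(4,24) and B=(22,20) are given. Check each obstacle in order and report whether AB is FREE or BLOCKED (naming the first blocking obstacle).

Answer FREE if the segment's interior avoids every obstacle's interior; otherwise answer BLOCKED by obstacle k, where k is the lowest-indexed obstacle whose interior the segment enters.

FREE

Obstacle 1 [(0,21) (3,14) (11,16) (11,21) (6,22)]:
  edge (0,21)–(3,14): clear
  edge (3,14)–(11,16): clear
  edge (11,16)–(11,21): clear
  edge (11,21)–(6,22): clear
  edge (6,22)–(0,21): clear
  midpoint (13,22) outside
  → clear
Obstacle 2 [(13,11) (23,2) (24,11)]:
  edge (13,11)–(23,2): clear
  edge (23,2)–(24,11): clear
  edge (24,11)–(13,11): clear
  midpoint (13,22) outside
  → clear
Obstacle 3 [(0,2) (4,1) (11,11) (5,10)]:
  edge (0,2)–(4,1): clear
  edge (4,1)–(11,11): clear
  edge (11,11)–(5,10): clear
  edge (5,10)–(0,2): clear
  midpoint (13,22) outside
  → clear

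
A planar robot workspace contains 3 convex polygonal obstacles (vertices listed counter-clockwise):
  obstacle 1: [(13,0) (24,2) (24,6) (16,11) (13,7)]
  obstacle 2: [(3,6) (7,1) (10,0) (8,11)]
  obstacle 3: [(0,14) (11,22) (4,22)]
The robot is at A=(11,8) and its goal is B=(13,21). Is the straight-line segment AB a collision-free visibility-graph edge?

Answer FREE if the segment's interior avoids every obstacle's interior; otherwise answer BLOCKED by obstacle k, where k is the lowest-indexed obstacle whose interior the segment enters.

Obstacle 1 [(13,0) (24,2) (24,6) (16,11) (13,7)]:
  edge (13,0)–(24,2): clear
  edge (24,2)–(24,6): clear
  edge (24,6)–(16,11): clear
  edge (16,11)–(13,7): clear
  edge (13,7)–(13,0): clear
  midpoint (12,29/2) outside
  → clear
Obstacle 2 [(3,6) (7,1) (10,0) (8,11)]:
  edge (3,6)–(7,1): clear
  edge (7,1)–(10,0): clear
  edge (10,0)–(8,11): clear
  edge (8,11)–(3,6): clear
  midpoint (12,29/2) outside
  → clear
Obstacle 3 [(0,14) (11,22) (4,22)]:
  edge (0,14)–(11,22): clear
  edge (11,22)–(4,22): clear
  edge (4,22)–(0,14): clear
  midpoint (12,29/2) outside
  → clear

FREE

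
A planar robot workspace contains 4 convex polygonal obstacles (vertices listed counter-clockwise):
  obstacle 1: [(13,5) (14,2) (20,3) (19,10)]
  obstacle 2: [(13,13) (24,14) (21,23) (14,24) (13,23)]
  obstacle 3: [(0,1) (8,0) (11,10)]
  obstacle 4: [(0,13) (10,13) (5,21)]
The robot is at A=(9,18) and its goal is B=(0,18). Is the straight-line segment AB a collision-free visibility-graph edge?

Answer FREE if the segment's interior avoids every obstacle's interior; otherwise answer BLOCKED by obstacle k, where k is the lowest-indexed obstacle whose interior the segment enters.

BLOCKED by obstacle 4

Obstacle 1 [(13,5) (14,2) (20,3) (19,10)]:
  edge (13,5)–(14,2): clear
  edge (14,2)–(20,3): clear
  edge (20,3)–(19,10): clear
  edge (19,10)–(13,5): clear
  midpoint (9/2,18) outside
  → clear
Obstacle 2 [(13,13) (24,14) (21,23) (14,24) (13,23)]:
  edge (13,13)–(24,14): clear
  edge (24,14)–(21,23): clear
  edge (21,23)–(14,24): clear
  edge (14,24)–(13,23): clear
  edge (13,23)–(13,13): clear
  midpoint (9/2,18) outside
  → clear
Obstacle 3 [(0,1) (8,0) (11,10)]:
  edge (0,1)–(8,0): clear
  edge (8,0)–(11,10): clear
  edge (11,10)–(0,1): clear
  midpoint (9/2,18) outside
  → clear
Obstacle 4 [(0,13) (10,13) (5,21)]:
  edge (0,13)–(10,13): clear
  edge (10,13)–(5,21): crosses AB
  edge (5,21)–(0,13): crosses AB
  → BLOCKED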